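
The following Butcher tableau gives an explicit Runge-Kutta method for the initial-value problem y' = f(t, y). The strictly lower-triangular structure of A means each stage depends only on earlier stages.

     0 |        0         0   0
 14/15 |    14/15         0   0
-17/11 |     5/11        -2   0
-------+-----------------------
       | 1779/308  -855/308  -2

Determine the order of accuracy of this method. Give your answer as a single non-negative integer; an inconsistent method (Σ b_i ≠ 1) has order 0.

b = (1779/308, -855/308, -2)
c = (0, 14/15, -17/11)
Ac = (0, 0, -28/15)
Σ b_i: 1779/308·1 + (-855/308)·1 + (-2)·1 = 1 ✓
b·c: (-855/308)·14/15 + (-2)·(-17/11) = 1/2 ✓
b·c²: (-855/308)·196/225 + (-2)·289/121 = -4353/605 ≠ 1/3 ⇒ order 2.
b·Ac: (-2)·(-28/15) = 56/15 ≠ 1/6

2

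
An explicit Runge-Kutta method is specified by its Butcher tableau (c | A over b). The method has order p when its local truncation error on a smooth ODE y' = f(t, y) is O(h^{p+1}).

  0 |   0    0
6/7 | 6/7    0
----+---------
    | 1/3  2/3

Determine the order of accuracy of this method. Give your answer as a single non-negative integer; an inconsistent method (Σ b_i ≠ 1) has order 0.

1

b = (1/3, 2/3)
c = (0, 6/7)
Σ b_i: 1/3·1 + 2/3·1 = 1 ✓
b·c: 2/3·6/7 = 4/7 ≠ 1/2 ⇒ order 1.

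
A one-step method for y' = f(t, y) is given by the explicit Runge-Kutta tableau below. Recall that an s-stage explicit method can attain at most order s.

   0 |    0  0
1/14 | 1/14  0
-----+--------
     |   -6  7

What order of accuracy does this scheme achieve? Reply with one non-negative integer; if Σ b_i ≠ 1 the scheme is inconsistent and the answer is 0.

2

b = (-6, 7)
c = (0, 1/14)
Σ b_i: (-6)·1 + 7·1 = 1 ✓
b·c: 7·1/14 = 1/2 ✓; 2 stages ⇒ order 2.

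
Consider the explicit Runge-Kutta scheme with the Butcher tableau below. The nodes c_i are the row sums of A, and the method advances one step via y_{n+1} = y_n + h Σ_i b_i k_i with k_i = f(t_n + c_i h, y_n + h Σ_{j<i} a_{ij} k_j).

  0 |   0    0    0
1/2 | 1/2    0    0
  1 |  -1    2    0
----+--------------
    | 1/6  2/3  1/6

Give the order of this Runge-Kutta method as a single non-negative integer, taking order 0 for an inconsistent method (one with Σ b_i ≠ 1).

b = (1/6, 2/3, 1/6)
c = (0, 1/2, 1)
Ac = (0, 0, 1)
Σ b_i: 1/6·1 + 2/3·1 + 1/6·1 = 1 ✓
b·c: 2/3·1/2 + 1/6·1 = 1/2 ✓
b·c²: 2/3·1/4 + 1/6·1 = 1/3 ✓
b·Ac: 1/6·1 = 1/6 ✓; 3 stages ⇒ order 3.

3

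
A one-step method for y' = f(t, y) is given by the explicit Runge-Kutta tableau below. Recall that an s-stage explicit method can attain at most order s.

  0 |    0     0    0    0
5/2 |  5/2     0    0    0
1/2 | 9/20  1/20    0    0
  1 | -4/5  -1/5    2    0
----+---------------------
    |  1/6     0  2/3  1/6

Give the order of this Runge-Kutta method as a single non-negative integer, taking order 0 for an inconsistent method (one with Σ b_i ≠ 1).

b = (1/6, 0, 2/3, 1/6)
c = (0, 5/2, 1/2, 1)
Ac = (0, 0, 1/8, 1/2)
Σ b_i: 1/6·1 + 2/3·1 + 1/6·1 = 1 ✓
b·c: 2/3·1/2 + 1/6·1 = 1/2 ✓
b·c²: 2/3·1/4 + 1/6·1 = 1/3 ✓
b·Ac: 2/3·1/8 + 1/6·1/2 = 1/6 ✓
b·c³: 2/3·1/8 + 1/6·1 = 1/4 ✓
b·(c∘Ac): 2/3·1/16 + 1/6·1/2 = 1/8 ✓
b·Ac²: 2/3·5/16 + 1/6·(-3/4) = 1/12 ✓
b·A²c: 1/6·1/4 = 1/24 ✓; 4 stages ⇒ order 4.

4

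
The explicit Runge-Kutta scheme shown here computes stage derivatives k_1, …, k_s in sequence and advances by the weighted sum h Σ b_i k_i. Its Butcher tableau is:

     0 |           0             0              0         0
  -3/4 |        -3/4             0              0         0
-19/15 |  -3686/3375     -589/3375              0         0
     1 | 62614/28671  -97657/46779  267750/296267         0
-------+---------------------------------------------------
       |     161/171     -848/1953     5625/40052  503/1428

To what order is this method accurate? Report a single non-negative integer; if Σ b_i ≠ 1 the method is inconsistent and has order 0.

4

b = (161/171, -848/1953, 5625/40052, 503/1428)
c = (0, -3/4, -19/15, 1)
Ac = (0, 0, 589/4500, 847/2012)
Σ b_i: 161/171·1 + (-848/1953)·1 + 5625/40052·1 + 503/1428·1 = 1 ✓
b·c: (-848/1953)·(-3/4) + 5625/40052·(-19/15) + 503/1428·1 = 1/2 ✓
b·c²: (-848/1953)·9/16 + 5625/40052·361/225 + 503/1428·1 = 1/3 ✓
b·Ac: 5625/40052·589/4500 + 503/1428·847/2012 = 1/6 ✓
b·c³: (-848/1953)·(-27/64) + 5625/40052·(-6859/3375) + 503/1428·1 = 1/4 ✓
b·(c∘Ac): 5625/40052·(-11191/67500) + 503/1428·847/2012 = 1/8 ✓
b·Ac²: 5625/40052·(-589/6000) + 503/1428·2219/8048 = 1/12 ✓
b·A²c: 503/1428·119/1006 = 1/24 ✓; 4 stages ⇒ order 4.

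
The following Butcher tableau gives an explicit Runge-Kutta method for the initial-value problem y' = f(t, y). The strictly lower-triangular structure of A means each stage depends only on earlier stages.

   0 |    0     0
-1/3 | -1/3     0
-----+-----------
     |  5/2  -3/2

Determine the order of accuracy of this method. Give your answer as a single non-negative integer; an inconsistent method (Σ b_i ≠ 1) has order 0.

2

b = (5/2, -3/2)
c = (0, -1/3)
Σ b_i: 5/2·1 + (-3/2)·1 = 1 ✓
b·c: (-3/2)·(-1/3) = 1/2 ✓; 2 stages ⇒ order 2.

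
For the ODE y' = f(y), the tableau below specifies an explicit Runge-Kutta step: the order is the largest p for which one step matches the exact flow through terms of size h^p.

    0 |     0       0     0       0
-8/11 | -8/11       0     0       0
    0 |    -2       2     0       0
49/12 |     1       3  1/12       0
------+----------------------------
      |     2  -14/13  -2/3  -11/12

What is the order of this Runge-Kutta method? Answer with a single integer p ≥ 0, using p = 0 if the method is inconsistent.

b = (2, -14/13, -2/3, -11/12)
c = (0, -8/11, 0, 49/12)
Ac = (0, 0, -16/11, -24/11)
Σ b_i: 2·1 + (-14/13)·1 + (-2/3)·1 + (-11/12)·1 = -103/156 ≠ 1 ⇒ order 0.

0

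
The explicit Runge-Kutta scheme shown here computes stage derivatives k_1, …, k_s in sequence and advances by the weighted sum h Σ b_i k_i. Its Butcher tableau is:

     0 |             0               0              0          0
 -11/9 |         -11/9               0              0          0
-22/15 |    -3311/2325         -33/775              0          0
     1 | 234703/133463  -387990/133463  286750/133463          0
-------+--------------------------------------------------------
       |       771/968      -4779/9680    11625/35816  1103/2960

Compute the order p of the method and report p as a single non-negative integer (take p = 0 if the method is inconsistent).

4

b = (771/968, -4779/9680, 11625/35816, 1103/2960)
c = (0, -11/9, -22/15, 1)
Ac = (0, 0, 121/2325, 1330/3309)
Σ b_i: 771/968·1 + (-4779/9680)·1 + 11625/35816·1 + 1103/2960·1 = 1 ✓
b·c: (-4779/9680)·(-11/9) + 11625/35816·(-22/15) + 1103/2960·1 = 1/2 ✓
b·c²: (-4779/9680)·121/81 + 11625/35816·484/225 + 1103/2960·1 = 1/3 ✓
b·Ac: 11625/35816·121/2325 + 1103/2960·1330/3309 = 1/6 ✓
b·c³: (-4779/9680)·(-1331/729) + 11625/35816·(-10648/3375) + 1103/2960·1 = 1/4 ✓
b·(c∘Ac): 11625/35816·(-2662/34875) + 1103/2960·1330/3309 = 1/8 ✓
b·Ac²: 11625/35816·(-1331/20925) + 1103/2960·2770/9927 = 1/12 ✓
b·A²c: 1103/2960·370/3309 = 1/24 ✓; 4 stages ⇒ order 4.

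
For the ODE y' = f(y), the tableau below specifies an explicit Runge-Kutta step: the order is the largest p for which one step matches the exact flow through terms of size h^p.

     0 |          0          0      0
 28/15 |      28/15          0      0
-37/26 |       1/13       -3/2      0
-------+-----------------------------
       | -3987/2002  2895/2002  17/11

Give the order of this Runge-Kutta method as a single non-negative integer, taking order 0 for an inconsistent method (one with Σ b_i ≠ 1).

b = (-3987/2002, 2895/2002, 17/11)
c = (0, 28/15, -37/26)
Ac = (0, 0, -14/5)
Σ b_i: (-3987/2002)·1 + 2895/2002·1 + 17/11·1 = 1 ✓
b·c: 2895/2002·28/15 + 17/11·(-37/26) = 1/2 ✓
b·c²: 2895/2002·784/225 + 17/11·1369/676 = 911111/111540 ≠ 1/3 ⇒ order 2.
b·Ac: 17/11·(-14/5) = -238/55 ≠ 1/6

2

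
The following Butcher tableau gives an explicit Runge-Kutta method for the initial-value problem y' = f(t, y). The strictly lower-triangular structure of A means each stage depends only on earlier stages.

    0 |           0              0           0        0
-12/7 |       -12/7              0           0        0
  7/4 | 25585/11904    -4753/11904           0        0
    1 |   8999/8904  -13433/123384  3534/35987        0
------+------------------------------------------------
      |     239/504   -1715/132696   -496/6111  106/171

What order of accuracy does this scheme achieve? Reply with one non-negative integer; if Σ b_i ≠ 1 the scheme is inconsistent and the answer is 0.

4

b = (239/504, -1715/132696, -496/6111, 106/171)
c = (0, -12/7, 7/4, 1)
Ac = (0, 0, 679/992, 19/53)
Σ b_i: 239/504·1 + (-1715/132696)·1 + (-496/6111)·1 + 106/171·1 = 1 ✓
b·c: (-1715/132696)·(-12/7) + (-496/6111)·7/4 + 106/171·1 = 1/2 ✓
b·c²: (-1715/132696)·144/49 + (-496/6111)·49/16 + 106/171·1 = 1/3 ✓
b·Ac: (-496/6111)·679/992 + 106/171·19/53 = 1/6 ✓
b·c³: (-1715/132696)·(-1728/343) + (-496/6111)·343/64 + 106/171·1 = 1/4 ✓
b·(c∘Ac): (-496/6111)·4753/3968 + 106/171·19/53 = 1/8 ✓
b·Ac²: (-496/6111)·(-291/248) + 106/171·(-57/2968) = 1/12 ✓
b·A²c: 106/171·57/848 = 1/24 ✓; 4 stages ⇒ order 4.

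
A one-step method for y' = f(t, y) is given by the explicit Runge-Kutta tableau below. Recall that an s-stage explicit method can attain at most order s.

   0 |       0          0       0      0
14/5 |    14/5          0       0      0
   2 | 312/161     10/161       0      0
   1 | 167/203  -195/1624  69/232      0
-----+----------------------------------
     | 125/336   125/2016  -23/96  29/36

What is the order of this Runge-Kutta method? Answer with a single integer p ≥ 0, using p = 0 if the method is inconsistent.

b = (125/336, 125/2016, -23/96, 29/36)
c = (0, 14/5, 2, 1)
Ac = (0, 0, 4/23, 15/58)
Σ b_i: 125/336·1 + 125/2016·1 + (-23/96)·1 + 29/36·1 = 1 ✓
b·c: 125/2016·14/5 + (-23/96)·2 + 29/36·1 = 1/2 ✓
b·c²: 125/2016·196/25 + (-23/96)·4 + 29/36·1 = 1/3 ✓
b·Ac: (-23/96)·4/23 + 29/36·15/58 = 1/6 ✓
b·c³: 125/2016·2744/125 + (-23/96)·8 + 29/36·1 = 1/4 ✓
b·(c∘Ac): (-23/96)·8/23 + 29/36·15/58 = 1/8 ✓
b·Ac²: (-23/96)·56/115 + 29/36·36/145 = 1/12 ✓
b·A²c: 29/36·3/58 = 1/24 ✓; 4 stages ⇒ order 4.

4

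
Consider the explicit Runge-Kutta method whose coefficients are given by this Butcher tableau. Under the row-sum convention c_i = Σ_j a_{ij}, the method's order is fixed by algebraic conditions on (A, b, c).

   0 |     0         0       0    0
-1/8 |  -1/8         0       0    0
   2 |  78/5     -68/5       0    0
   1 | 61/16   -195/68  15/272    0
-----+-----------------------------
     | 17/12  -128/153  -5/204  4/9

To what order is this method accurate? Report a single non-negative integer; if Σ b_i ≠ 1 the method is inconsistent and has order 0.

b = (17/12, -128/153, -5/204, 4/9)
c = (0, -1/8, 2, 1)
Ac = (0, 0, 17/10, 15/32)
Σ b_i: 17/12·1 + (-128/153)·1 + (-5/204)·1 + 4/9·1 = 1 ✓
b·c: (-128/153)·(-1/8) + (-5/204)·2 + 4/9·1 = 1/2 ✓
b·c²: (-128/153)·1/64 + (-5/204)·4 + 4/9·1 = 1/3 ✓
b·Ac: (-5/204)·17/10 + 4/9·15/32 = 1/6 ✓
b·c³: (-128/153)·(-1/512) + (-5/204)·8 + 4/9·1 = 1/4 ✓
b·(c∘Ac): (-5/204)·17/5 + 4/9·15/32 = 1/8 ✓
b·Ac²: (-5/204)·(-17/80) + 4/9·45/256 = 1/12 ✓
b·A²c: 4/9·3/32 = 1/24 ✓; 4 stages ⇒ order 4.

4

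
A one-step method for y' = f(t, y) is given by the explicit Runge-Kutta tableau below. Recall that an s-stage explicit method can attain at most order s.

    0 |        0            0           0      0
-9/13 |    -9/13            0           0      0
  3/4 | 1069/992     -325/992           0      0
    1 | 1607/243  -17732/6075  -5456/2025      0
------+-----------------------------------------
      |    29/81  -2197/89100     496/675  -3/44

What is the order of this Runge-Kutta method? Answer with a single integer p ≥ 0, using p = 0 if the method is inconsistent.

b = (29/81, -2197/89100, 496/675, -3/44)
c = (0, -9/13, 3/4, 1)
Ac = (0, 0, 225/992, 0)
Σ b_i: 29/81·1 + (-2197/89100)·1 + 496/675·1 + (-3/44)·1 = 1 ✓
b·c: (-2197/89100)·(-9/13) + 496/675·3/4 + (-3/44)·1 = 1/2 ✓
b·c²: (-2197/89100)·81/169 + 496/675·9/16 + (-3/44)·1 = 1/3 ✓
b·Ac: 496/675·225/992 = 1/6 ✓
b·c³: (-2197/89100)·(-729/2197) + 496/675·27/64 + (-3/44)·1 = 1/4 ✓
b·(c∘Ac): 496/675·675/3968 = 1/8 ✓
b·Ac²: 496/675·(-2025/12896) + (-3/44)·(-341/117) = 1/12 ✓
b·A²c: (-3/44)·(-11/18) = 1/24 ✓; 4 stages ⇒ order 4.

4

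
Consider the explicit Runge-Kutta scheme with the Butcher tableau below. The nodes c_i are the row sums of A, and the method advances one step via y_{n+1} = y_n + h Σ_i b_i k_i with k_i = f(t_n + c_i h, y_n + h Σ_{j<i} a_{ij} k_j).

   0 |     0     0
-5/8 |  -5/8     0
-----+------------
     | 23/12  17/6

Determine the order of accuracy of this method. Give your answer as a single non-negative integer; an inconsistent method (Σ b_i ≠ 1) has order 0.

0

b = (23/12, 17/6)
c = (0, -5/8)
Σ b_i: 23/12·1 + 17/6·1 = 19/4 ≠ 1 ⇒ order 0.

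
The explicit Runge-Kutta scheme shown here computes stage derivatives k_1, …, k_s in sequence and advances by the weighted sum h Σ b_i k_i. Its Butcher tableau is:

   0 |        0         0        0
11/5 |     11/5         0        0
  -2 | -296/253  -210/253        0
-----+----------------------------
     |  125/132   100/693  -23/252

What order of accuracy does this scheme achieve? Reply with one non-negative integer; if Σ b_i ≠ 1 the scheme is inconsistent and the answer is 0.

b = (125/132, 100/693, -23/252)
c = (0, 11/5, -2)
Ac = (0, 0, -42/23)
Σ b_i: 125/132·1 + 100/693·1 + (-23/252)·1 = 1 ✓
b·c: 100/693·11/5 + (-23/252)·(-2) = 1/2 ✓
b·c²: 100/693·121/25 + (-23/252)·4 = 1/3 ✓
b·Ac: (-23/252)·(-42/23) = 1/6 ✓; 3 stages ⇒ order 3.

3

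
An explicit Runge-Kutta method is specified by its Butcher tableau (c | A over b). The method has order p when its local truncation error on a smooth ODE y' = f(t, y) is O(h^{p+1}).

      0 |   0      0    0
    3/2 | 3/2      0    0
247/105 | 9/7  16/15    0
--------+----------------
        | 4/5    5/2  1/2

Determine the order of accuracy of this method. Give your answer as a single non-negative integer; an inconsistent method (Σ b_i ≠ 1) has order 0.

b = (4/5, 5/2, 1/2)
c = (0, 3/2, 247/105)
Ac = (0, 0, 8/5)
Σ b_i: 4/5·1 + 5/2·1 + 1/2·1 = 19/5 ≠ 1 ⇒ order 0.

0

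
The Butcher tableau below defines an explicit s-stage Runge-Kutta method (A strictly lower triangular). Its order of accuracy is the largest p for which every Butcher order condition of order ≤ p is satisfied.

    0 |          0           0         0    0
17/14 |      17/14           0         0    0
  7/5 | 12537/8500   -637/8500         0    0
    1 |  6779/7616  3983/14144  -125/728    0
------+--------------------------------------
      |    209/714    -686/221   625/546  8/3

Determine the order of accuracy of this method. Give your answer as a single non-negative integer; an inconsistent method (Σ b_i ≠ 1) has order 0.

b = (209/714, -686/221, 625/546, 8/3)
c = (0, 17/14, 7/5, 1)
Ac = (0, 0, -91/1000, 13/128)
Σ b_i: 209/714·1 + (-686/221)·1 + 625/546·1 + 8/3·1 = 1 ✓
b·c: (-686/221)·17/14 + 625/546·7/5 + 8/3·1 = 1/2 ✓
b·c²: (-686/221)·289/196 + 625/546·49/25 + 8/3·1 = 1/3 ✓
b·Ac: 625/546·(-91/1000) + 8/3·13/128 = 1/6 ✓
b·c³: (-686/221)·4913/2744 + 625/546·343/125 + 8/3·1 = 1/4 ✓
b·(c∘Ac): 625/546·(-637/5000) + 8/3·13/128 = 1/8 ✓
b·Ac²: 625/546·(-221/2000) + 8/3·141/1792 = 1/12 ✓
b·A²c: 8/3·1/64 = 1/24 ✓; 4 stages ⇒ order 4.

4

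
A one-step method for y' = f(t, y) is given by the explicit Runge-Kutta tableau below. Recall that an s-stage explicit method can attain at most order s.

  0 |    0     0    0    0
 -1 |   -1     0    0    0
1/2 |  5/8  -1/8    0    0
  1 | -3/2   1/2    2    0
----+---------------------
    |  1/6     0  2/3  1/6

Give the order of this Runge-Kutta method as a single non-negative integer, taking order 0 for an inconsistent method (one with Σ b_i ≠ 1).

4

b = (1/6, 0, 2/3, 1/6)
c = (0, -1, 1/2, 1)
Ac = (0, 0, 1/8, 1/2)
Σ b_i: 1/6·1 + 2/3·1 + 1/6·1 = 1 ✓
b·c: 2/3·1/2 + 1/6·1 = 1/2 ✓
b·c²: 2/3·1/4 + 1/6·1 = 1/3 ✓
b·Ac: 2/3·1/8 + 1/6·1/2 = 1/6 ✓
b·c³: 2/3·1/8 + 1/6·1 = 1/4 ✓
b·(c∘Ac): 2/3·1/16 + 1/6·1/2 = 1/8 ✓
b·Ac²: 2/3·(-1/8) + 1/6·1 = 1/12 ✓
b·A²c: 1/6·1/4 = 1/24 ✓; 4 stages ⇒ order 4.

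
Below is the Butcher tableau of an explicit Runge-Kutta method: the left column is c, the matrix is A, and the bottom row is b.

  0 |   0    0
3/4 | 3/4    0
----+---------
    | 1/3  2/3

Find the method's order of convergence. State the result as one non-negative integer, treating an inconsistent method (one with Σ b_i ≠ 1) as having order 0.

2

b = (1/3, 2/3)
c = (0, 3/4)
Σ b_i: 1/3·1 + 2/3·1 = 1 ✓
b·c: 2/3·3/4 = 1/2 ✓; 2 stages ⇒ order 2.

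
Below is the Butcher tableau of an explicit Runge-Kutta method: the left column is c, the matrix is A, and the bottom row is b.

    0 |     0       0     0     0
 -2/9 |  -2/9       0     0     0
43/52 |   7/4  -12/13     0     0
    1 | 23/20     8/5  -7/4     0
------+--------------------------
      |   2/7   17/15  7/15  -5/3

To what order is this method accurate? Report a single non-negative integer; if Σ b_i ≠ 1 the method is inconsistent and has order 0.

0

b = (2/7, 17/15, 7/15, -5/3)
c = (0, -2/9, 43/52, 1)
Ac = (0, 0, 8/39, -16873/9360)
Σ b_i: 2/7·1 + 17/15·1 + 7/15·1 + (-5/3)·1 = 23/105 ≠ 1 ⇒ order 0.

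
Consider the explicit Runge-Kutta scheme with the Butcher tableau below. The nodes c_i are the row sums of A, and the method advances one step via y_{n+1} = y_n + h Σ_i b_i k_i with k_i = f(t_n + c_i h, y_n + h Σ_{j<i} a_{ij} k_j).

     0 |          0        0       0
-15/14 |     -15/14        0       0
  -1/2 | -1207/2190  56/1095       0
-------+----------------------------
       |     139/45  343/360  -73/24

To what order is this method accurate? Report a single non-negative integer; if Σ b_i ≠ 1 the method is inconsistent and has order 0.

3

b = (139/45, 343/360, -73/24)
c = (0, -15/14, -1/2)
Ac = (0, 0, -4/73)
Σ b_i: 139/45·1 + 343/360·1 + (-73/24)·1 = 1 ✓
b·c: 343/360·(-15/14) + (-73/24)·(-1/2) = 1/2 ✓
b·c²: 343/360·225/196 + (-73/24)·1/4 = 1/3 ✓
b·Ac: (-73/24)·(-4/73) = 1/6 ✓; 3 stages ⇒ order 3.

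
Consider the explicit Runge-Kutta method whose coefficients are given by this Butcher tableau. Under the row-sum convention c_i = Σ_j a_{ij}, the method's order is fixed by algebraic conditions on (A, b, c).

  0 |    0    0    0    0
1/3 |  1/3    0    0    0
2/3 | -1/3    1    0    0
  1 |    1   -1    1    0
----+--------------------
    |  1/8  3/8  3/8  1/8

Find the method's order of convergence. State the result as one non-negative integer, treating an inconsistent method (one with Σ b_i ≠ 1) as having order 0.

4

b = (1/8, 3/8, 3/8, 1/8)
c = (0, 1/3, 2/3, 1)
Ac = (0, 0, 1/3, 1/3)
Σ b_i: 1/8·1 + 3/8·1 + 3/8·1 + 1/8·1 = 1 ✓
b·c: 3/8·1/3 + 3/8·2/3 + 1/8·1 = 1/2 ✓
b·c²: 3/8·1/9 + 3/8·4/9 + 1/8·1 = 1/3 ✓
b·Ac: 3/8·1/3 + 1/8·1/3 = 1/6 ✓
b·c³: 3/8·1/27 + 3/8·8/27 + 1/8·1 = 1/4 ✓
b·(c∘Ac): 3/8·2/9 + 1/8·1/3 = 1/8 ✓
b·Ac²: 3/8·1/9 + 1/8·1/3 = 1/12 ✓
b·A²c: 1/8·1/3 = 1/24 ✓; 4 stages ⇒ order 4.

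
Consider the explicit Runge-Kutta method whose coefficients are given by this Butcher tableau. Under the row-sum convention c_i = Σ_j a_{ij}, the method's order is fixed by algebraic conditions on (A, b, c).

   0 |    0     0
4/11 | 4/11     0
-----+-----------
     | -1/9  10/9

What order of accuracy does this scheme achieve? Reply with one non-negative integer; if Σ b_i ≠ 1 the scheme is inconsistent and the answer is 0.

b = (-1/9, 10/9)
c = (0, 4/11)
Σ b_i: (-1/9)·1 + 10/9·1 = 1 ✓
b·c: 10/9·4/11 = 40/99 ≠ 1/2 ⇒ order 1.

1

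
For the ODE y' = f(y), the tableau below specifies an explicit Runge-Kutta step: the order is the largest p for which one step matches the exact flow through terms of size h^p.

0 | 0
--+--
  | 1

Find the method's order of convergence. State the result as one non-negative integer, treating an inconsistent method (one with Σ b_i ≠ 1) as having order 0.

b = (1)
c = (0)
Σ b_i: 1·1 = 1 ✓; 1 stage ⇒ order 1.

1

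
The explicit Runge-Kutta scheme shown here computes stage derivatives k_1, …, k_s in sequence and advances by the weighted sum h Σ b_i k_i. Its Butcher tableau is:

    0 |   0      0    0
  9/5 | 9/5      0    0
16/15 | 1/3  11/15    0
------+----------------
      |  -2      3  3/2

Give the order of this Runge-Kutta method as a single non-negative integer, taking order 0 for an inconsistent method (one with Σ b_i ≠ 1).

b = (-2, 3, 3/2)
c = (0, 9/5, 16/15)
Ac = (0, 0, 33/25)
Σ b_i: (-2)·1 + 3·1 + 3/2·1 = 5/2 ≠ 1 ⇒ order 0.

0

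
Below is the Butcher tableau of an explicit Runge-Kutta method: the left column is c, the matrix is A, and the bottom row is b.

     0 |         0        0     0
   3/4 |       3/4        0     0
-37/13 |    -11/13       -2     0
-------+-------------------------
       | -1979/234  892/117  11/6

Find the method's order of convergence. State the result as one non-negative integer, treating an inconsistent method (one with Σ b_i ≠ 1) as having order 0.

b = (-1979/234, 892/117, 11/6)
c = (0, 3/4, -37/13)
Ac = (0, 0, -3/2)
Σ b_i: (-1979/234)·1 + 892/117·1 + 11/6·1 = 1 ✓
b·c: 892/117·3/4 + 11/6·(-37/13) = 1/2 ✓
b·c²: 892/117·9/16 + 11/6·1369/169 = 38815/2028 ≠ 1/3 ⇒ order 2.
b·Ac: 11/6·(-3/2) = -11/4 ≠ 1/6

2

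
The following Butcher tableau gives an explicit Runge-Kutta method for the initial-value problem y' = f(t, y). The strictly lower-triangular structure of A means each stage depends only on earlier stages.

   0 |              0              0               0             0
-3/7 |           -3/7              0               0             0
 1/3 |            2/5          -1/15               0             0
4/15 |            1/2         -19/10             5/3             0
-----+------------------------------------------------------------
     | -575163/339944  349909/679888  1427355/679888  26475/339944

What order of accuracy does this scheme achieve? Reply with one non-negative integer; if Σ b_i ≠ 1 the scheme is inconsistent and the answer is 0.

3

b = (-575163/339944, 349909/679888, 1427355/679888, 26475/339944)
c = (0, -3/7, 1/3, 4/15)
Ac = (0, 0, 1/35, 863/630)
Σ b_i: (-575163/339944)·1 + 349909/679888·1 + 1427355/679888·1 + 26475/339944·1 = 1 ✓
b·c: 349909/679888·(-3/7) + 1427355/679888·1/3 + 26475/339944·4/15 = 1/2 ✓
b·c²: 349909/679888·9/49 + 1427355/679888·1/9 + 26475/339944·16/225 = 1/3 ✓
b·Ac: 1427355/679888·1/35 + 26475/339944·863/630 = 1/6 ✓
b·c³: 349909/679888·(-27/343) + 1427355/679888·1/27 + 26475/339944·64/3375 = 518278/13385295 ≠ 1/4 ⇒ order 3.
b·(c∘Ac): 1427355/679888·1/105 + 26475/339944·1726/4725 = 2074969/42832944 ≠ 1/8
b·Ac²: 1427355/679888·(-3/245) + 26475/339944·(-2167/13230) = -205937/5354118 ≠ 1/12
b·A²c: 26475/339944·1/21 = 8825/2379608 ≠ 1/24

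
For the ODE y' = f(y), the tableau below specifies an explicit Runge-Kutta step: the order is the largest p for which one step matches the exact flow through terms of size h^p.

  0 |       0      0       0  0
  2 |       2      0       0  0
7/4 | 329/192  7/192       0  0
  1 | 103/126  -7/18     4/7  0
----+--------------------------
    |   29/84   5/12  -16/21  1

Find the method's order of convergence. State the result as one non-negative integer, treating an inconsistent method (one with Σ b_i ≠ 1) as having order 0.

b = (29/84, 5/12, -16/21, 1)
c = (0, 2, 7/4, 1)
Ac = (0, 0, 7/96, 2/9)
Σ b_i: 29/84·1 + 5/12·1 + (-16/21)·1 + 1·1 = 1 ✓
b·c: 5/12·2 + (-16/21)·7/4 + 1·1 = 1/2 ✓
b·c²: 5/12·4 + (-16/21)·49/16 + 1·1 = 1/3 ✓
b·Ac: (-16/21)·7/96 + 1·2/9 = 1/6 ✓
b·c³: 5/12·8 + (-16/21)·343/64 + 1·1 = 1/4 ✓
b·(c∘Ac): (-16/21)·49/384 + 1·2/9 = 1/8 ✓
b·Ac²: (-16/21)·7/48 + 1·7/36 = 1/12 ✓
b·A²c: 1·1/24 = 1/24 ✓; 4 stages ⇒ order 4.

4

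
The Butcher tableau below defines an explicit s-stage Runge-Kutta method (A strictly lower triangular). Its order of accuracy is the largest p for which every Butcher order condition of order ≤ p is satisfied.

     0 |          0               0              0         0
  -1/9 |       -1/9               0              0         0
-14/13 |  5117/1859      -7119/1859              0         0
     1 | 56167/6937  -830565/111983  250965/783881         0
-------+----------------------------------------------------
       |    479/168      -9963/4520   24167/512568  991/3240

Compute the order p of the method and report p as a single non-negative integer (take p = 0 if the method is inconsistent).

b = (479/168, -9963/4520, 24167/512568, 991/3240)
c = (0, -1/9, -14/13, 1)
Ac = (0, 0, 791/1859, 475/991)
Σ b_i: 479/168·1 + (-9963/4520)·1 + 24167/512568·1 + 991/3240·1 = 1 ✓
b·c: (-9963/4520)·(-1/9) + 24167/512568·(-14/13) + 991/3240·1 = 1/2 ✓
b·c²: (-9963/4520)·1/81 + 24167/512568·196/169 + 991/3240·1 = 1/3 ✓
b·Ac: 24167/512568·791/1859 + 991/3240·475/991 = 1/6 ✓
b·c³: (-9963/4520)·(-1/729) + 24167/512568·(-2744/2197) + 991/3240·1 = 1/4 ✓
b·(c∘Ac): 24167/512568·(-11074/24167) + 991/3240·475/991 = 1/8 ✓
b·Ac²: 24167/512568·(-791/16731) + 991/3240·2495/8919 = 1/12 ✓
b·A²c: 991/3240·135/991 = 1/24 ✓; 4 stages ⇒ order 4.

4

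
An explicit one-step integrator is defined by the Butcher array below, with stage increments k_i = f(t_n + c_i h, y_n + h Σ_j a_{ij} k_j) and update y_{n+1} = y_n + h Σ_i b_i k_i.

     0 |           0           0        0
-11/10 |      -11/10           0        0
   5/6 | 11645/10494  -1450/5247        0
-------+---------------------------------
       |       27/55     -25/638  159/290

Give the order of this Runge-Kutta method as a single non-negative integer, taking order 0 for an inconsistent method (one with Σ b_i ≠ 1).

b = (27/55, -25/638, 159/290)
c = (0, -11/10, 5/6)
Ac = (0, 0, 145/477)
Σ b_i: 27/55·1 + (-25/638)·1 + 159/290·1 = 1 ✓
b·c: (-25/638)·(-11/10) + 159/290·5/6 = 1/2 ✓
b·c²: (-25/638)·121/100 + 159/290·25/36 = 1/3 ✓
b·Ac: 159/290·145/477 = 1/6 ✓; 3 stages ⇒ order 3.

3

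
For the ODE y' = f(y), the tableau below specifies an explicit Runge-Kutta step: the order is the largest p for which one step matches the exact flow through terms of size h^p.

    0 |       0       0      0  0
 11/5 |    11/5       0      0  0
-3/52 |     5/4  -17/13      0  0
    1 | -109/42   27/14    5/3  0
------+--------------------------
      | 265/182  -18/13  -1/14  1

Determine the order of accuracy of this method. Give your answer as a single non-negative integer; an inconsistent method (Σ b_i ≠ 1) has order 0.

1

b = (265/182, -18/13, -1/14, 1)
c = (0, 11/5, -3/52, 1)
Ac = (0, 0, -187/65, 7547/1820)
Σ b_i: 265/182·1 + (-18/13)·1 + (-1/14)·1 + 1·1 = 1 ✓
b·c: (-18/13)·11/5 + (-1/14)·(-3/52) + 1·1 = -7433/3640 ≠ 1/2 ⇒ order 1.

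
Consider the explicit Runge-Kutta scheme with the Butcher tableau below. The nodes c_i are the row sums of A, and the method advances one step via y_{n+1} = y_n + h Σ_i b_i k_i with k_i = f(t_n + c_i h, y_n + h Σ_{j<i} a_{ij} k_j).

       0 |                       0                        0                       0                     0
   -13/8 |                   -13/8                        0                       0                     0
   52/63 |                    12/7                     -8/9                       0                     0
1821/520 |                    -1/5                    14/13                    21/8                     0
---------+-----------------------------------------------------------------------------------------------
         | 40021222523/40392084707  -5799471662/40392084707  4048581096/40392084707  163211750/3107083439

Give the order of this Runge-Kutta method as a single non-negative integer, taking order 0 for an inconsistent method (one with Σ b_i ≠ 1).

b = (40021222523/40392084707, -5799471662/40392084707, 4048581096/40392084707, 163211750/3107083439)
c = (0, -13/8, 52/63, 1821/520)
Ac = (0, 0, 13/9, 5/12)
Σ b_i: 40021222523/40392084707·1 + (-5799471662/40392084707)·1 + 4048581096/40392084707·1 + 163211750/3107083439·1 = 1 ✓
b·c: (-5799471662/40392084707)·(-13/8) + 4048581096/40392084707·52/63 + 163211750/3107083439·1821/520 = 1/2 ✓
b·c²: (-5799471662/40392084707)·169/64 + 4048581096/40392084707·2704/3969 + 163211750/3107083439·3316041/270400 = 1/3 ✓
b·Ac: 4048581096/40392084707·13/9 + 163211750/3107083439·5/12 = 1/6 ✓
b·c³: (-5799471662/40392084707)·(-2197/512) + 4048581096/40392084707·140608/250047 + 163211750/3107083439·6038510661/140608000 = 2861488532851423/977165313231744 ≠ 1/4 ⇒ order 3.
b·(c∘Ac): 4048581096/40392084707·676/567 + 163211750/3107083439·607/416 = 29253425123/149140005072 ≠ 1/8
b·Ac²: 4048581096/40392084707·(-169/72) + 163211750/3107083439·28015/6048 = 75663309709/9395820319536 ≠ 1/12
b·A²c: 163211750/3107083439·91/24 = 7426134625/37285001268 ≠ 1/24

3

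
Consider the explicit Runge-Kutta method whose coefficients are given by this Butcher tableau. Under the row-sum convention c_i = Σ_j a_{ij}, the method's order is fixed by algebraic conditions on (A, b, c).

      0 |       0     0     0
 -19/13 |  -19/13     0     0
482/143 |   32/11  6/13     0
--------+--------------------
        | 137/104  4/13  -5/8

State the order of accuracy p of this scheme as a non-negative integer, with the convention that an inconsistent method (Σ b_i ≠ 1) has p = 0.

1

b = (137/104, 4/13, -5/8)
c = (0, -19/13, 482/143)
Ac = (0, 0, -114/169)
Σ b_i: 137/104·1 + 4/13·1 + (-5/8)·1 = 1 ✓
b·c: 4/13·(-19/13) + (-5/8)·482/143 = -19009/7436 ≠ 1/2 ⇒ order 1.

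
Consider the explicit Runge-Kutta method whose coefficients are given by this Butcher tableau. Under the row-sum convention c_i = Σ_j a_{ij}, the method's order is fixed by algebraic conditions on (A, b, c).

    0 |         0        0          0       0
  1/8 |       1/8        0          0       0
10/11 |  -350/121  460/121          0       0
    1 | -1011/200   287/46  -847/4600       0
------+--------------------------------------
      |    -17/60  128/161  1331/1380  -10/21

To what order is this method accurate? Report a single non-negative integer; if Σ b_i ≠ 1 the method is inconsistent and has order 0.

4

b = (-17/60, 128/161, 1331/1380, -10/21)
c = (0, 1/8, 10/11, 1)
Ac = (0, 0, 115/242, 49/80)
Σ b_i: (-17/60)·1 + 128/161·1 + 1331/1380·1 + (-10/21)·1 = 1 ✓
b·c: 128/161·1/8 + 1331/1380·10/11 + (-10/21)·1 = 1/2 ✓
b·c²: 128/161·1/64 + 1331/1380·100/121 + (-10/21)·1 = 1/3 ✓
b·Ac: 1331/1380·115/242 + (-10/21)·49/80 = 1/6 ✓
b·c³: 128/161·1/512 + 1331/1380·1000/1331 + (-10/21)·1 = 1/4 ✓
b·(c∘Ac): 1331/1380·575/1331 + (-10/21)·49/80 = 1/8 ✓
b·Ac²: 1331/1380·115/1936 + (-10/21)·(-7/128) = 1/12 ✓
b·A²c: (-10/21)·(-7/80) = 1/24 ✓; 4 stages ⇒ order 4.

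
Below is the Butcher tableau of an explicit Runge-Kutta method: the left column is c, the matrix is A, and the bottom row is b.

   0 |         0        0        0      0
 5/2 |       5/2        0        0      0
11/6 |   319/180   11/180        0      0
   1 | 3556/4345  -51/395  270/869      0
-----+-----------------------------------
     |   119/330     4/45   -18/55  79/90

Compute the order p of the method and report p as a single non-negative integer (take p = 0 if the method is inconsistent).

b = (119/330, 4/45, -18/55, 79/90)
c = (0, 5/2, 11/6, 1)
Ac = (0, 0, 11/72, 39/158)
Σ b_i: 119/330·1 + 4/45·1 + (-18/55)·1 + 79/90·1 = 1 ✓
b·c: 4/45·5/2 + (-18/55)·11/6 + 79/90·1 = 1/2 ✓
b·c²: 4/45·25/4 + (-18/55)·121/36 + 79/90·1 = 1/3 ✓
b·Ac: (-18/55)·11/72 + 79/90·39/158 = 1/6 ✓
b·c³: 4/45·125/8 + (-18/55)·1331/216 + 79/90·1 = 1/4 ✓
b·(c∘Ac): (-18/55)·121/432 + 79/90·39/158 = 1/8 ✓
b·Ac²: (-18/55)·55/144 + 79/90·75/316 = 1/12 ✓
b·A²c: 79/90·15/316 = 1/24 ✓; 4 stages ⇒ order 4.

4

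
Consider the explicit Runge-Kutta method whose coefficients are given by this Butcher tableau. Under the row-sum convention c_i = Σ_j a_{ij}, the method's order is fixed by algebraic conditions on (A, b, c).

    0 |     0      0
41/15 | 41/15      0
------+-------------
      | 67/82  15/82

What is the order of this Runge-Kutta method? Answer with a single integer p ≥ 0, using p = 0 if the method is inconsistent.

2

b = (67/82, 15/82)
c = (0, 41/15)
Σ b_i: 67/82·1 + 15/82·1 = 1 ✓
b·c: 15/82·41/15 = 1/2 ✓; 2 stages ⇒ order 2.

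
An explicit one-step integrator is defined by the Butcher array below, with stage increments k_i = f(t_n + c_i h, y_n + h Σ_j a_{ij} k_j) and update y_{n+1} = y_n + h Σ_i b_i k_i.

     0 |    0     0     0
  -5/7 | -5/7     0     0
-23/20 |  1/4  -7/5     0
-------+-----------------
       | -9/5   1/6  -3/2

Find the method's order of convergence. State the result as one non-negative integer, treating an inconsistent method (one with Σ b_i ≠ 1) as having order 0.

b = (-9/5, 1/6, -3/2)
c = (0, -5/7, -23/20)
Ac = (0, 0, 1)
Σ b_i: (-9/5)·1 + 1/6·1 + (-3/2)·1 = -47/15 ≠ 1 ⇒ order 0.

0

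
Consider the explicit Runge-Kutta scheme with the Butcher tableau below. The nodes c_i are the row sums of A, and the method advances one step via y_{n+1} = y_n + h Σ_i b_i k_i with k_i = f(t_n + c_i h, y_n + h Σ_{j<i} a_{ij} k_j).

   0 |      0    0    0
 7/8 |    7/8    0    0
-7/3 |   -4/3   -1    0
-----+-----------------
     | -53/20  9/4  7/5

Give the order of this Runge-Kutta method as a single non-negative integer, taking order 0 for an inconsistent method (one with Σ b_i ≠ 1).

1

b = (-53/20, 9/4, 7/5)
c = (0, 7/8, -7/3)
Ac = (0, 0, -7/8)
Σ b_i: (-53/20)·1 + 9/4·1 + 7/5·1 = 1 ✓
b·c: 9/4·7/8 + 7/5·(-7/3) = -623/480 ≠ 1/2 ⇒ order 1.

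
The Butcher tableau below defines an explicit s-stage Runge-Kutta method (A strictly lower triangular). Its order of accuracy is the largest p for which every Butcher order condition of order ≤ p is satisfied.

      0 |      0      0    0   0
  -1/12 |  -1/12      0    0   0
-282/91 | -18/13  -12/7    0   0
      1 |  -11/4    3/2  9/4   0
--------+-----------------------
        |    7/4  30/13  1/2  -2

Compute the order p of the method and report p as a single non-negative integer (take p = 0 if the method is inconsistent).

b = (7/4, 30/13, 1/2, -2)
c = (0, -1/12, -282/91, 1)
Ac = (0, 0, 1/7, -5167/728)
Σ b_i: 7/4·1 + 30/13·1 + 1/2·1 + (-2)·1 = 133/52 ≠ 1 ⇒ order 0.

0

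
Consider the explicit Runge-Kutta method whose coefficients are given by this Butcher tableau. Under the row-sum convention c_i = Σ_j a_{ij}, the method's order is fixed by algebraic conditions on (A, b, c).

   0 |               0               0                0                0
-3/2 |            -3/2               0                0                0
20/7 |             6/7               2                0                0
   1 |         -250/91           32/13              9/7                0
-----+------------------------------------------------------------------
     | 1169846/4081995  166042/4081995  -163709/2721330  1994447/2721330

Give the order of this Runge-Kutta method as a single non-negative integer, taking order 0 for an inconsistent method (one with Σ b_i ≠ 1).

b = (1169846/4081995, 166042/4081995, -163709/2721330, 1994447/2721330)
c = (0, -3/2, 20/7, 1)
Ac = (0, 0, -3, -12/637)
Σ b_i: 1169846/4081995·1 + 166042/4081995·1 + (-163709/2721330)·1 + 1994447/2721330·1 = 1 ✓
b·c: 166042/4081995·(-3/2) + (-163709/2721330)·20/7 + 1994447/2721330·1 = 1/2 ✓
b·c²: 166042/4081995·9/4 + (-163709/2721330)·400/49 + 1994447/2721330·1 = 1/3 ✓
b·Ac: (-163709/2721330)·(-3) + 1994447/2721330·(-12/637) = 1/6 ✓
b·c³: 166042/4081995·(-27/8) + (-163709/2721330)·8000/343 + 1994447/2721330·1 = -6152813/7619724 ≠ 1/4 ⇒ order 3.
b·(c∘Ac): (-163709/2721330)·(-60/7) + 1994447/2721330·(-12/637) = 227608/453555 ≠ 1/8
b·Ac²: (-163709/2721330)·9/2 + 1994447/2721330·71496/4459 = 9719873/846636 ≠ 1/12
b·A²c: 1994447/2721330·(-27/7) = -284921/100790 ≠ 1/24

3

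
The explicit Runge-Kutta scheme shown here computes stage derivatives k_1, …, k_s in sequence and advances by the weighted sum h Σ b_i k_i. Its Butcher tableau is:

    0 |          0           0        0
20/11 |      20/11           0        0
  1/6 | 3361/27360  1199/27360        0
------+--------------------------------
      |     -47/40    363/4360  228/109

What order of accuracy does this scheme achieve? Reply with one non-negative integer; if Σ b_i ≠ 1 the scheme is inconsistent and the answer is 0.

b = (-47/40, 363/4360, 228/109)
c = (0, 20/11, 1/6)
Ac = (0, 0, 109/1368)
Σ b_i: (-47/40)·1 + 363/4360·1 + 228/109·1 = 1 ✓
b·c: 363/4360·20/11 + 228/109·1/6 = 1/2 ✓
b·c²: 363/4360·400/121 + 228/109·1/36 = 1/3 ✓
b·Ac: 228/109·109/1368 = 1/6 ✓; 3 stages ⇒ order 3.

3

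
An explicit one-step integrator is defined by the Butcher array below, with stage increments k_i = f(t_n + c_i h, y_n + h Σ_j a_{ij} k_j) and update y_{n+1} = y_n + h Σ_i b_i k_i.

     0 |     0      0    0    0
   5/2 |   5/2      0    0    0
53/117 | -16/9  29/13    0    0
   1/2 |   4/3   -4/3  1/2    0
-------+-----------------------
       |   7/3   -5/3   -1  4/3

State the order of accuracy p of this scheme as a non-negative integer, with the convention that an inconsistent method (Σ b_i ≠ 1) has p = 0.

b = (7/3, -5/3, -1, 4/3)
c = (0, 5/2, 53/117, 1/2)
Ac = (0, 0, 145/26, -727/234)
Σ b_i: 7/3·1 + (-5/3)·1 + (-1)·1 + 4/3·1 = 1 ✓
b·c: (-5/3)·5/2 + (-1)·53/117 + 4/3·1/2 = -925/234 ≠ 1/2 ⇒ order 1.

1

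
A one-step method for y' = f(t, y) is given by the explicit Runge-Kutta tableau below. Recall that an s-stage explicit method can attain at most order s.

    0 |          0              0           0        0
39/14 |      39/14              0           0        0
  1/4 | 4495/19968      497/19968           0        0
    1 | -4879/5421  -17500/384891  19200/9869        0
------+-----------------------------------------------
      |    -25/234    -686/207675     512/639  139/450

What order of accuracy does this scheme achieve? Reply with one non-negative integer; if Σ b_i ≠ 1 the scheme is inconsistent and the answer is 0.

b = (-25/234, -686/207675, 512/639, 139/450)
c = (0, 39/14, 1/4, 1)
Ac = (0, 0, 71/1024, 50/139)
Σ b_i: (-25/234)·1 + (-686/207675)·1 + 512/639·1 + 139/450·1 = 1 ✓
b·c: (-686/207675)·39/14 + 512/639·1/4 + 139/450·1 = 1/2 ✓
b·c²: (-686/207675)·1521/196 + 512/639·1/16 + 139/450·1 = 1/3 ✓
b·Ac: 512/639·71/1024 + 139/450·50/139 = 1/6 ✓
b·c³: (-686/207675)·59319/2744 + 512/639·1/64 + 139/450·1 = 1/4 ✓
b·(c∘Ac): 512/639·71/4096 + 139/450·50/139 = 1/8 ✓
b·Ac²: 512/639·2769/14336 + 139/450·(-225/973) = 1/12 ✓
b·A²c: 139/450·75/556 = 1/24 ✓; 4 stages ⇒ order 4.

4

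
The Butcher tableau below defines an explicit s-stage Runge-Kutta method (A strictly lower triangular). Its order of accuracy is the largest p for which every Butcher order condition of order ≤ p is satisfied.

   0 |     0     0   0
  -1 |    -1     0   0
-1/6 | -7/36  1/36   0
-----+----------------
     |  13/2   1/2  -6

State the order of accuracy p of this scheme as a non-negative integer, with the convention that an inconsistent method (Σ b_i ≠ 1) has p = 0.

3

b = (13/2, 1/2, -6)
c = (0, -1, -1/6)
Ac = (0, 0, -1/36)
Σ b_i: 13/2·1 + 1/2·1 + (-6)·1 = 1 ✓
b·c: 1/2·(-1) + (-6)·(-1/6) = 1/2 ✓
b·c²: 1/2·1 + (-6)·1/36 = 1/3 ✓
b·Ac: (-6)·(-1/36) = 1/6 ✓; 3 stages ⇒ order 3.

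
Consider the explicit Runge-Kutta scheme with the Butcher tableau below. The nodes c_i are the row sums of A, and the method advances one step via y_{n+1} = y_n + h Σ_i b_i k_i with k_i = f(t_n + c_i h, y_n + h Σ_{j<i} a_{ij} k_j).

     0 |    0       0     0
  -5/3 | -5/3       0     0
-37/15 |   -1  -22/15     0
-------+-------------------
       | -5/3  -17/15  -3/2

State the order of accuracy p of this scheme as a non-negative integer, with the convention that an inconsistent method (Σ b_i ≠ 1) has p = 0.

b = (-5/3, -17/15, -3/2)
c = (0, -5/3, -37/15)
Ac = (0, 0, 22/9)
Σ b_i: (-5/3)·1 + (-17/15)·1 + (-3/2)·1 = -43/10 ≠ 1 ⇒ order 0.

0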